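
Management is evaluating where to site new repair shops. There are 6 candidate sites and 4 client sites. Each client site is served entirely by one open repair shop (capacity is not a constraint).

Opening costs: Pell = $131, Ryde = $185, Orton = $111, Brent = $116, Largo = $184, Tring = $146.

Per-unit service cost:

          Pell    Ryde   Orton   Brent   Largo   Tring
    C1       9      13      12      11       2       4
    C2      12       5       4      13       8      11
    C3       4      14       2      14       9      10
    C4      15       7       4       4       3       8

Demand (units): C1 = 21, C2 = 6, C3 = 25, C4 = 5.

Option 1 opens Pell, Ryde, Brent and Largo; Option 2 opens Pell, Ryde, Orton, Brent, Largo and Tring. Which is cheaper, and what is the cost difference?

Option 1: {Pell, Ryde, Brent, Largo}: C1→Largo 2·21=42, C2→Ryde 5·6=30, C3→Pell 4·25=100, C4→Largo 3·5=15. Service 187; fixed 616; total 803.
Option 2: {Pell, Ryde, Orton, Brent, Largo, Tring}: C1→Largo 2·21=42, C2→Orton 4·6=24, C3→Orton 2·25=50, C4→Largo 3·5=15. Service 131; fixed 873; total 1004.
Difference: |803 − 1004| = 201.

Option 1 is cheaper by 201.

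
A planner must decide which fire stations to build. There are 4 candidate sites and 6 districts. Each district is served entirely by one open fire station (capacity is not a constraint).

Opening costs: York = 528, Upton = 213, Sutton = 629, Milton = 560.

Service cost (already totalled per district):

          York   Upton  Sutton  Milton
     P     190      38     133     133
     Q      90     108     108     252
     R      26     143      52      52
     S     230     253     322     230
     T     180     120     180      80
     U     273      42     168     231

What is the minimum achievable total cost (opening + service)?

For any fixed open set, each district goes to its cheapest open site; total = fixed + service.
{Upton}: P→Upton 38, Q→Upton 108, R→Upton 143, S→Upton 253, T→Upton 120, U→Upton 42. Service 704; fixed 213; total 917.
{York, Upton}: service 546 + fixed 741 = 1287
{Upton, Milton}: service 550 + fixed 773 = 1323
{York, Upton, Sutton, Milton}: P→Upton 38, Q→York 90, R→York 26, S→York 230, T→Milton 80, U→Upton 42. Service 506; fixed 1930; total 2436.
No other subset beats 917.

Minimum total cost: 917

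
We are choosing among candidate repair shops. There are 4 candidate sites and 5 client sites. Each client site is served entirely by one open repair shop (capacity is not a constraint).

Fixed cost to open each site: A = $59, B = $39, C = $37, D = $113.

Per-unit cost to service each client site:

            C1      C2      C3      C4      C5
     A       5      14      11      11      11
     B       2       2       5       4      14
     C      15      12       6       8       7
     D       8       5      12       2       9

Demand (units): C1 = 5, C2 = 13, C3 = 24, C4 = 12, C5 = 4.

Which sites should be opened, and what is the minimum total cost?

For any fixed open set, each client site goes to its cheapest open site; total = fixed + service.
{B}: C1→B 2·5=10, C2→B 2·13=26, C3→B 5·24=120, C4→B 4·12=48, C5→B 14·4=56. Service 260; fixed 39; total 299.
{B, C}: service 232 + fixed 76 = 308
{A, B}: service 248 + fixed 98 = 346
{A, B, C, D}: C1→B 2·5=10, C2→B 2·13=26, C3→B 5·24=120, C4→D 2·12=24, C5→C 7·4=28. Service 208; fixed 248; total 456.
No other subset beats 299.

Open B only; minimum total cost 299.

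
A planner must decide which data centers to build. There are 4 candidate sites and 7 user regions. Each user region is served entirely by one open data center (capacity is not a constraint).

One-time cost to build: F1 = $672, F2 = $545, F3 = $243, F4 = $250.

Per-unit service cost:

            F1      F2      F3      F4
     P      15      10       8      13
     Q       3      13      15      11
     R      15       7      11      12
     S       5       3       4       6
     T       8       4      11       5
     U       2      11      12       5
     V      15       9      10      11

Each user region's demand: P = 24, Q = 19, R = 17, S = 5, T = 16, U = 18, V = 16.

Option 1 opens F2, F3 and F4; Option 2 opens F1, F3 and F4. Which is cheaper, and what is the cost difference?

Option 1: {F2, F3, F4}: P→F3 8·24=192, Q→F4 11·19=209, R→F2 7·17=119, S→F2 3·5=15, T→F2 4·16=64, U→F4 5·18=90, V→F2 9·16=144. Service 833; fixed 1038; total 1871.
Option 2: {F1, F3, F4}: P→F3 8·24=192, Q→F1 3·19=57, R→F3 11·17=187, S→F3 4·5=20, T→F4 5·16=80, U→F1 2·18=36, V→F3 10·16=160. Service 732; fixed 1165; total 1897.
Difference: |1871 − 1897| = 26.

Option 1 is cheaper by 26.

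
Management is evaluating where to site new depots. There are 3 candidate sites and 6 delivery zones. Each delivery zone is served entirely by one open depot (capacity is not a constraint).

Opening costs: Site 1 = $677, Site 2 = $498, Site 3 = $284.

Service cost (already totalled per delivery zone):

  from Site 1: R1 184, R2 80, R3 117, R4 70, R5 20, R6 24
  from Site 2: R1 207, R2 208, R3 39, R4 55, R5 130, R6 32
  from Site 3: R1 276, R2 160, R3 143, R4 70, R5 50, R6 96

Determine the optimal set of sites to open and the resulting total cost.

Open Site 3 only; minimum total cost 1079.

For any fixed open set, each delivery zone goes to its cheapest open site; total = fixed + service.
{Site 3}: R1→Site 3 276, R2→Site 3 160, R3→Site 3 143, R4→Site 3 70, R5→Site 3 50, R6→Site 3 96. Service 795; fixed 284; total 1079.
{Site 2}: service 671 + fixed 498 = 1169
{Site 1}: R1→Site 1 184, R2→Site 1 80, R3→Site 1 117, R4→Site 1 70, R5→Site 1 20, R6→Site 1 24. Service 495; fixed 677; total 1172.
{Site 1, Site 2, Site 3}: R1→Site 1 184, R2→Site 1 80, R3→Site 2 39, R4→Site 2 55, R5→Site 1 20, R6→Site 1 24. Service 402; fixed 1459; total 1861.
No other subset beats 1079.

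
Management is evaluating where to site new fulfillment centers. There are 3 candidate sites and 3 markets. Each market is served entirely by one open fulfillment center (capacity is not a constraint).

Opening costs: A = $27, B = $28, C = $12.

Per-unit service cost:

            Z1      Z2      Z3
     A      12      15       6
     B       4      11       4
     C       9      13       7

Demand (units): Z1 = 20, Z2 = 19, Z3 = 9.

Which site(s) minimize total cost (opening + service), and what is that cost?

Open B only; minimum total cost 353.

For any fixed open set, each market goes to its cheapest open site; total = fixed + service.
{B}: Z1→B 4·20=80, Z2→B 11·19=209, Z3→B 4·9=36. Service 325; fixed 28; total 353.
{B, C}: Z1→B 4·20=80, Z2→B 11·19=209, Z3→B 4·9=36. Service 325; fixed 40; total 365.
{A, B}: Z1→B 4·20=80, Z2→B 11·19=209, Z3→B 4·9=36. Service 325; fixed 55; total 380.
{A, B, C}: Z1→B 4·20=80, Z2→B 11·19=209, Z3→B 4·9=36. Service 325; fixed 67; total 392.
No other subset beats 353.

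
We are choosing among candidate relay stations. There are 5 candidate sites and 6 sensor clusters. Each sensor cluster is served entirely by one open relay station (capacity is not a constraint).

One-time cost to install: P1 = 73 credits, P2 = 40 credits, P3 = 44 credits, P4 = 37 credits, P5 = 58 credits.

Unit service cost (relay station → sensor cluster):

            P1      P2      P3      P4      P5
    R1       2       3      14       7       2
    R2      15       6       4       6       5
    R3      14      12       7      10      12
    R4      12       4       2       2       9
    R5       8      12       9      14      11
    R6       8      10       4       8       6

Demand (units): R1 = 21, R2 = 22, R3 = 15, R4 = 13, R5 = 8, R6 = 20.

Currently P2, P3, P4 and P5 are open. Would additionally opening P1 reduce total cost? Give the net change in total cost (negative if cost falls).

Current service cost with {P2, P3, P4, P5}: 413.
Adding P1: each sensor cluster re-picks its cheapest; new service cost 405, saving 8.
Extra fixed cost: 73. Net change = 73 − 8 = 65.
(Totals: 592 → 657.)

No — net change +65 (cost rises by 65).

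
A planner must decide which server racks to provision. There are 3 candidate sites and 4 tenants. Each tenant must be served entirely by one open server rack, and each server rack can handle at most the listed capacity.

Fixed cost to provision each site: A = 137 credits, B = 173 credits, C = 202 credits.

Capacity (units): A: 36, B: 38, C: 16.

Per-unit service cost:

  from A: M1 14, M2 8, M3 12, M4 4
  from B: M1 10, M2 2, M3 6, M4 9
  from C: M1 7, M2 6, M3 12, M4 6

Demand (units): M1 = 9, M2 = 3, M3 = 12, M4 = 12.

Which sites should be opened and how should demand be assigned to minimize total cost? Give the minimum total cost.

Minimum total cost: 449

Open {B}: M1→B 10·9=90, M2→B 2·3=6, M3→B 6·12=72, M4→B 9·12=108.
Loads: B carries 36/38. Service 276; fixed 173; total 449.
Next best feasible plan costs 479.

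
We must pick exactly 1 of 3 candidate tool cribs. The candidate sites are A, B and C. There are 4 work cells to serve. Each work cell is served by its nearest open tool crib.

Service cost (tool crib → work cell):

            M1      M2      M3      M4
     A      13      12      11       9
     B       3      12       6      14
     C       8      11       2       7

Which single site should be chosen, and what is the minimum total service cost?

Choose C only; total service cost 28.

With exactly 1 open, each work cell uses its cheapest among the chosen.
{C}: M1→C 8, M2→C 11, M3→C 2, M4→C 7. Service cost 28.
{B}: service cost 35
{A}: service cost 45
Among all 3 size-1 choices, {C} is lowest.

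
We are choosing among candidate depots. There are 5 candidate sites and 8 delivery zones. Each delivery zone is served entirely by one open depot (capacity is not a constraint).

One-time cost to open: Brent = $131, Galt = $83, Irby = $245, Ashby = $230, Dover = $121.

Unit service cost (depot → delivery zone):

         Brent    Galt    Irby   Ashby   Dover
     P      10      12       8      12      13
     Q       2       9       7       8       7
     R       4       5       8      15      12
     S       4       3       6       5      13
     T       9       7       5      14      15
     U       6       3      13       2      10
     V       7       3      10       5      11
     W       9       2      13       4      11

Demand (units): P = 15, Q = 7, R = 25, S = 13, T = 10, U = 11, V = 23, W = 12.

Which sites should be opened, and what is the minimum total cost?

For any fixed open set, each delivery zone goes to its cheapest open site; total = fixed + service.
{Galt}: P→Galt 12·15=180, Q→Galt 9·7=63, R→Galt 5·25=125, S→Galt 3·13=39, T→Galt 7·10=70, U→Galt 3·11=33, V→Galt 3·23=69, W→Galt 2·12=24. Service 603; fixed 83; total 686.
{Brent, Galt}: P→Brent 10·15=150, Q→Brent 2·7=14, R→Brent 4·25=100, S→Galt 3·13=39, T→Galt 7·10=70, U→Galt 3·11=33, V→Galt 3·23=69, W→Galt 2·12=24. Service 499; fixed 214; total 713.
{Galt, Dover}: P→Galt 12·15=180, Q→Dover 7·7=49, R→Galt 5·25=125, S→Galt 3·13=39, T→Galt 7·10=70, U→Galt 3·11=33, V→Galt 3·23=69, W→Galt 2·12=24. Service 589; fixed 204; total 793.
{Brent, Galt, Irby, Ashby, Dover}: P→Irby 8·15=120, Q→Brent 2·7=14, R→Brent 4·25=100, S→Galt 3·13=39, T→Irby 5·10=50, U→Ashby 2·11=22, V→Galt 3·23=69, W→Galt 2·12=24. Service 438; fixed 810; total 1248.
No other subset beats 686.

Open Galt only; minimum total cost 686.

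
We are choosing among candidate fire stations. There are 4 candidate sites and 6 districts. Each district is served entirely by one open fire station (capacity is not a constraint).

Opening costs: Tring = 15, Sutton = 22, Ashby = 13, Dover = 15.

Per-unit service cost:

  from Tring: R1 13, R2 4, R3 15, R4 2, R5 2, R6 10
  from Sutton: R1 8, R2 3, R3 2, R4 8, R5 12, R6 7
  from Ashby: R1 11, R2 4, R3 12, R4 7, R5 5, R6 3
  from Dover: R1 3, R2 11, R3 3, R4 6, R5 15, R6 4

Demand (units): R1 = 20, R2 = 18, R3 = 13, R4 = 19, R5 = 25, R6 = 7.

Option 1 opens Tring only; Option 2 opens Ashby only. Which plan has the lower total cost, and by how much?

Option 1 is cheaper by 40.

Option 1: {Tring}: R1→Tring 13·20=260, R2→Tring 4·18=72, R3→Tring 15·13=195, R4→Tring 2·19=38, R5→Tring 2·25=50, R6→Tring 10·7=70. Service 685; fixed 15; total 700.
Option 2: {Ashby}: R1→Ashby 11·20=220, R2→Ashby 4·18=72, R3→Ashby 12·13=156, R4→Ashby 7·19=133, R5→Ashby 5·25=125, R6→Ashby 3·7=21. Service 727; fixed 13; total 740.
Difference: |700 − 740| = 40.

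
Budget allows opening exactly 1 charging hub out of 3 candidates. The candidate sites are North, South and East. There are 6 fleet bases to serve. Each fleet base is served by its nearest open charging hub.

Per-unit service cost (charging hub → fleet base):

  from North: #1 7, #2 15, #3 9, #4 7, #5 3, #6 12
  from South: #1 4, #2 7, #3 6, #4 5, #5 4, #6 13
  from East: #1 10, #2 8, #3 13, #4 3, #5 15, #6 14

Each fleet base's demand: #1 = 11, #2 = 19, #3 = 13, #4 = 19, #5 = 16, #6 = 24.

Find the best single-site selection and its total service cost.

Choose South only; total service cost 726.

With exactly 1 open, each fleet base uses its cheapest among the chosen.
{South}: #1→South 4·11=44, #2→South 7·19=133, #3→South 6·13=78, #4→South 5·19=95, #5→South 4·16=64, #6→South 13·24=312. Service cost 726.
{North}: service cost 948
{East}: service cost 1064
Among all 3 size-1 choices, {South} is lowest.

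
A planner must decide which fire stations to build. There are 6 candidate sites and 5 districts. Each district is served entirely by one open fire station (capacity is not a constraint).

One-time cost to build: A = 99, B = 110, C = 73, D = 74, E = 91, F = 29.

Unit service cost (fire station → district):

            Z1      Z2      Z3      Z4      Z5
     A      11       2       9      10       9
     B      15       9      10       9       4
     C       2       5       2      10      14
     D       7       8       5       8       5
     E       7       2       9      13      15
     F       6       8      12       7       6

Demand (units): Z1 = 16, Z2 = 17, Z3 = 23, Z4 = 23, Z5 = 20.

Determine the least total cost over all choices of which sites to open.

Minimum total cost: 546

For any fixed open set, each district goes to its cheapest open site; total = fixed + service.
{C, F}: Z1→C 2·16=32, Z2→C 5·17=85, Z3→C 2·23=46, Z4→F 7·23=161, Z5→F 6·20=120. Service 444; fixed 102; total 546.
{C, E, F}: service 393 + fixed 193 = 586
{A, C, F}: Z1→C 2·16=32, Z2→A 2·17=34, Z3→C 2·23=46, Z4→F 7·23=161, Z5→F 6·20=120. Service 393; fixed 201; total 594.
{A, B, C, D, E, F}: service 353 + fixed 476 = 829
No other subset beats 546.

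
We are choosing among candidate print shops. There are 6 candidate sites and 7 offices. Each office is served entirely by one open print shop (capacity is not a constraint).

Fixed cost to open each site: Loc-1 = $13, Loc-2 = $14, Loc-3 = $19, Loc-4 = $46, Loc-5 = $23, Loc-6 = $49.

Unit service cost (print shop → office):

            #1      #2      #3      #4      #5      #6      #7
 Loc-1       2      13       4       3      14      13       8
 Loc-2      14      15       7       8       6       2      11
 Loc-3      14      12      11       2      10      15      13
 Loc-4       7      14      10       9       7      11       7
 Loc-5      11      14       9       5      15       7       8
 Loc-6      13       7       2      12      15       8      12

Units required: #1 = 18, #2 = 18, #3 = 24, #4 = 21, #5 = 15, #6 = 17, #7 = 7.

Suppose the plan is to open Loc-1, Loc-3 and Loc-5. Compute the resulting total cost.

Total cost: 770

Each office is assigned to its cheapest site among the open ones.
{Loc-1, Loc-3, Loc-5}: #1→Loc-1 2·18=36, #2→Loc-3 12·18=216, #3→Loc-1 4·24=96, #4→Loc-3 2·21=42, #5→Loc-3 10·15=150, #6→Loc-5 7·17=119, #7→Loc-1 8·7=56. Service 715; fixed 55; total 770.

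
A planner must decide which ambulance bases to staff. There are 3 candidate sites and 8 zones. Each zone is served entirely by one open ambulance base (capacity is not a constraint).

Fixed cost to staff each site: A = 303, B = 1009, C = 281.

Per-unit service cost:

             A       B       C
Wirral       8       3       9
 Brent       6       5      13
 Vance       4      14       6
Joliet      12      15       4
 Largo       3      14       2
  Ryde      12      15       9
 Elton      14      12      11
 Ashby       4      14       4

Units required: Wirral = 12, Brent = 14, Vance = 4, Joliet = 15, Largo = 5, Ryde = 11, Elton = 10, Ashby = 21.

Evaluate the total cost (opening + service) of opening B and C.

Total cost: 1783

Each zone is assigned to its cheapest site among the open ones.
{B, C}: Wirral→B 3·12=36, Brent→B 5·14=70, Vance→C 6·4=24, Joliet→C 4·15=60, Largo→C 2·5=10, Ryde→C 9·11=99, Elton→C 11·10=110, Ashby→C 4·21=84. Service 493; fixed 1290; total 1783.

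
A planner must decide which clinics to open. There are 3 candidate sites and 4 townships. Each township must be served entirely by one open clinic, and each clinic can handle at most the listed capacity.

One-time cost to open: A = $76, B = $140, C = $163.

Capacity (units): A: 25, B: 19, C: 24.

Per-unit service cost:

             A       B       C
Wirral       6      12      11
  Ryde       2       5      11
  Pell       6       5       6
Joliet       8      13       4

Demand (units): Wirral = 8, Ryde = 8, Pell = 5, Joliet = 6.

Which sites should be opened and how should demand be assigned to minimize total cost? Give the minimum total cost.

Open {A, B}: Wirral→A 6·8=48, Ryde→A 2·8=16, Pell→B 5·5=25, Joliet→A 8·6=48.
Loads: A carries 22/25, B carries 5/19. Service 137; fixed 216; total 353.
Next best feasible plan costs 357.

Minimum total cost: 353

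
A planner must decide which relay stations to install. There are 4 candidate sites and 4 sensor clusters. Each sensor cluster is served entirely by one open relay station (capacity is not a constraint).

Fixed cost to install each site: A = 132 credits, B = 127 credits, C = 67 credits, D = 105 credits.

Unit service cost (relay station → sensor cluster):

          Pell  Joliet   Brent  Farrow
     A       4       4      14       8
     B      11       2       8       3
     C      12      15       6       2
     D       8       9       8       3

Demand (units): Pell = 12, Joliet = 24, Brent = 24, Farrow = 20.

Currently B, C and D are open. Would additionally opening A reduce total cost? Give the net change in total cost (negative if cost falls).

No — net change +84 (cost rises by 84).

Current service cost with {B, C, D}: 328.
Adding A: each sensor cluster re-picks its cheapest; new service cost 280, saving 48.
Extra fixed cost: 132. Net change = 132 − 48 = 84.
(Totals: 627 → 711.)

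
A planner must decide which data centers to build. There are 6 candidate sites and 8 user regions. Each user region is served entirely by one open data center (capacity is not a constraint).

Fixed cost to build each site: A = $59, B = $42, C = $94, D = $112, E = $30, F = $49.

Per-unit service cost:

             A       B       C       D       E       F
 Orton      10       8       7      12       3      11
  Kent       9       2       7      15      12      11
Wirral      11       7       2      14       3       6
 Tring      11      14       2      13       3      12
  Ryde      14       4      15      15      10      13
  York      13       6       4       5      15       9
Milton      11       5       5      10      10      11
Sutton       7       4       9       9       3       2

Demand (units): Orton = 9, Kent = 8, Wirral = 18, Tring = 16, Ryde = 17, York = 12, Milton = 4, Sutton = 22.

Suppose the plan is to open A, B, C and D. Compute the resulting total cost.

Each user region is assigned to its cheapest site among the open ones.
{A, B, C, D}: Orton→C 7·9=63, Kent→B 2·8=16, Wirral→C 2·18=36, Tring→C 2·16=32, Ryde→B 4·17=68, York→C 4·12=48, Milton→B 5·4=20, Sutton→B 4·22=88. Service 371; fixed 307; total 678.

Total cost: 678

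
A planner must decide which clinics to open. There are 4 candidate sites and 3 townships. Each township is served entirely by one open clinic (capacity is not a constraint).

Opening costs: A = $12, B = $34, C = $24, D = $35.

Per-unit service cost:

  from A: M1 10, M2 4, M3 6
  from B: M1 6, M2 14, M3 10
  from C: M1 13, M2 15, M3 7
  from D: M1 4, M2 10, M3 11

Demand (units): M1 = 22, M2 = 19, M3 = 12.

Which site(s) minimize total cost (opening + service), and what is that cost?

For any fixed open set, each township goes to its cheapest open site; total = fixed + service.
{A, D}: M1→D 4·22=88, M2→A 4·19=76, M3→A 6·12=72. Service 236; fixed 47; total 283.
{A, C, D}: service 236 + fixed 71 = 307
{A, B, D}: service 236 + fixed 81 = 317
{A, B, C, D}: service 236 + fixed 105 = 341
No other subset beats 283.

Open A and D; minimum total cost 283.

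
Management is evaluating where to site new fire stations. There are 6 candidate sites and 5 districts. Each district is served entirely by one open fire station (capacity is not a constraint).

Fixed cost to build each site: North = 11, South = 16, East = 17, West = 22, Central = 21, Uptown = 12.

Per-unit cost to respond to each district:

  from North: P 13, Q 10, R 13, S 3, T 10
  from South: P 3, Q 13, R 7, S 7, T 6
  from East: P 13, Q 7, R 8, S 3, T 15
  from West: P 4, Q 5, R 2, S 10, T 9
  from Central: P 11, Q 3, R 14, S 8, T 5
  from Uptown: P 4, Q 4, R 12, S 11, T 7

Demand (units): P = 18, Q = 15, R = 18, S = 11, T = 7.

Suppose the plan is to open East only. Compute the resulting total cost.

Total cost: 638

Each district is assigned to its cheapest site among the open ones.
{East}: P→East 13·18=234, Q→East 7·15=105, R→East 8·18=144, S→East 3·11=33, T→East 15·7=105. Service 621; fixed 17; total 638.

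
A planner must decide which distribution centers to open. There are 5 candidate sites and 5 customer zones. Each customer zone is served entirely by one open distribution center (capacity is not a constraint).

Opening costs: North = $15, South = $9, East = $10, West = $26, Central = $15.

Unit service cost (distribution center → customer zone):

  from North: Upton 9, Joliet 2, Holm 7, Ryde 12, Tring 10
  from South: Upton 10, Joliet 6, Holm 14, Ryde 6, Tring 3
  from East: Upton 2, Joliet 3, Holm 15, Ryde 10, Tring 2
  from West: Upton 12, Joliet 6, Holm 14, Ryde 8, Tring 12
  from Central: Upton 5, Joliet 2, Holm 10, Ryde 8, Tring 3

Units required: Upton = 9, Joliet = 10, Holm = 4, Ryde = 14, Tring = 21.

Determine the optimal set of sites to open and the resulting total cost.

For any fixed open set, each customer zone goes to its cheapest open site; total = fixed + service.
{North, South, East}: Upton→East 2·9=18, Joliet→North 2·10=20, Holm→North 7·4=28, Ryde→South 6·14=84, Tring→East 2·21=42. Service 192; fixed 34; total 226.
{South, East, Central}: service 204 + fixed 34 = 238
{North, South, East, Central}: Upton→East 2·9=18, Joliet→North 2·10=20, Holm→North 7·4=28, Ryde→South 6·14=84, Tring→East 2·21=42. Service 192; fixed 49; total 241.
{North, South, East, West, Central}: Upton→East 2·9=18, Joliet→North 2·10=20, Holm→North 7·4=28, Ryde→South 6·14=84, Tring→East 2·21=42. Service 192; fixed 75; total 267.
No other subset beats 226.

Open North, South and East; minimum total cost 226.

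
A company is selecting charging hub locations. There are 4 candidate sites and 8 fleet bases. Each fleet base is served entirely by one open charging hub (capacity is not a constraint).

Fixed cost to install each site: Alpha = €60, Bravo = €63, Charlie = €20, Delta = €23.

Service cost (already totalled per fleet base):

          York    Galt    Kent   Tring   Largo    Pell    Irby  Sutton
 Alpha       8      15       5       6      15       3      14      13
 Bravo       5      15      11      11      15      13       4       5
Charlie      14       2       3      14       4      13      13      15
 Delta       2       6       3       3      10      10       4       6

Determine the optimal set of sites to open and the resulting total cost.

Open Delta only; minimum total cost 67.

For any fixed open set, each fleet base goes to its cheapest open site; total = fixed + service.
{Delta}: York→Delta 2, Galt→Delta 6, Kent→Delta 3, Tring→Delta 3, Largo→Delta 10, Pell→Delta 10, Irby→Delta 4, Sutton→Delta 6. Service 44; fixed 23; total 67.
{Charlie, Delta}: service 34 + fixed 43 = 77
{Charlie}: York→Charlie 14, Galt→Charlie 2, Kent→Charlie 3, Tring→Charlie 14, Largo→Charlie 4, Pell→Charlie 13, Irby→Charlie 13, Sutton→Charlie 15. Service 78; fixed 20; total 98.
{Alpha, Bravo, Charlie, Delta}: service 26 + fixed 166 = 192
No other subset beats 67.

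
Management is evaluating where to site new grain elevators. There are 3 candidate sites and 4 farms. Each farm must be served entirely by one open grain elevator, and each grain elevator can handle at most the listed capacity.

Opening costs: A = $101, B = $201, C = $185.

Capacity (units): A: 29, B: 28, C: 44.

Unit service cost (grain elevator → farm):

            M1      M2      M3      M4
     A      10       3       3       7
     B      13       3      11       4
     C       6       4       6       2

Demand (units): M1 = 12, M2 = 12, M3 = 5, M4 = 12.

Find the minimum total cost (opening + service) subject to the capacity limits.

Open {C}: M1→C 6·12=72, M2→C 4·12=48, M3→C 6·5=30, M4→C 2·12=24.
Loads: C carries 41/44. Service 174; fixed 185; total 359.
Next best feasible plan costs 433.

Minimum total cost: 359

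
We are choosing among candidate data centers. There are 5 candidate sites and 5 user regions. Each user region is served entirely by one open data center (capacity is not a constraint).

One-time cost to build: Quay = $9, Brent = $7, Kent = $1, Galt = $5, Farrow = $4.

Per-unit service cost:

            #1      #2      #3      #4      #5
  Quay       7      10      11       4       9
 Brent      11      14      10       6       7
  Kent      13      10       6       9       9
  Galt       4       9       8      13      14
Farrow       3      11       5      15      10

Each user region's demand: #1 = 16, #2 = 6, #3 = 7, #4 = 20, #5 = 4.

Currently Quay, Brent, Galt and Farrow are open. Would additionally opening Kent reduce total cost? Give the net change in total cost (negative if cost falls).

Current service cost with {Quay, Brent, Galt, Farrow}: 245.
Adding Kent: each user region re-picks its cheapest; new service cost 245, saving 0.
Extra fixed cost: 1. Net change = 1 − 0 = 1.
(Totals: 270 → 271.)

No — net change +1 (cost rises by 1).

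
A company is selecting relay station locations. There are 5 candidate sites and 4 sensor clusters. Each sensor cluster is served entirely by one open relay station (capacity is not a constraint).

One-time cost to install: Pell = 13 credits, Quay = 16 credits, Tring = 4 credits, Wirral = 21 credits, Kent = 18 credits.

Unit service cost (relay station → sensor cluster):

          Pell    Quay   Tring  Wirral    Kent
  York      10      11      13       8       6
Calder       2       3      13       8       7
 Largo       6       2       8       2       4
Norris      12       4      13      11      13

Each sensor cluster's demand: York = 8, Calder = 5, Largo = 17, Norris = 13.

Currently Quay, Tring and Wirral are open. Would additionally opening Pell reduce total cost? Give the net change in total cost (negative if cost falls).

No — net change +8 (cost rises by 8).

Current service cost with {Quay, Tring, Wirral}: 165.
Adding Pell: each sensor cluster re-picks its cheapest; new service cost 160, saving 5.
Extra fixed cost: 13. Net change = 13 − 5 = 8.
(Totals: 206 → 214.)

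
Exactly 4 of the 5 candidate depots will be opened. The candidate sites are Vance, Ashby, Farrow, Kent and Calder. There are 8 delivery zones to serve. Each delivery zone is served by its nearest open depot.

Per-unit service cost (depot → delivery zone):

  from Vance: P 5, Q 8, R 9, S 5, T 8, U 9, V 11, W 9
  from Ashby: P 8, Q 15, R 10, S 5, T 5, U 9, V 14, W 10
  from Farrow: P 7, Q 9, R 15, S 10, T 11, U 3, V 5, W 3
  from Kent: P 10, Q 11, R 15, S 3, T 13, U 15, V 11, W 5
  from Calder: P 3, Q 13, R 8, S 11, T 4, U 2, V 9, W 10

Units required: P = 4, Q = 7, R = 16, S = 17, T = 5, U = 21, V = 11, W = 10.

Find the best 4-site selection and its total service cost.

With exactly 4 open, each delivery zone uses its cheapest among the chosen.
{Vance, Farrow, Kent, Calder}: P→Calder 3·4=12, Q→Vance 8·7=56, R→Calder 8·16=128, S→Kent 3·17=51, T→Calder 4·5=20, U→Calder 2·21=42, V→Farrow 5·11=55, W→Farrow 3·10=30. Service cost 394.
{Ashby, Farrow, Kent, Calder}: service cost 401
{Vance, Ashby, Farrow, Calder}: service cost 428
Among all 5 size-4 choices, {Vance, Farrow, Kent, Calder} is lowest.

Choose Vance, Farrow, Kent and Calder; total service cost 394.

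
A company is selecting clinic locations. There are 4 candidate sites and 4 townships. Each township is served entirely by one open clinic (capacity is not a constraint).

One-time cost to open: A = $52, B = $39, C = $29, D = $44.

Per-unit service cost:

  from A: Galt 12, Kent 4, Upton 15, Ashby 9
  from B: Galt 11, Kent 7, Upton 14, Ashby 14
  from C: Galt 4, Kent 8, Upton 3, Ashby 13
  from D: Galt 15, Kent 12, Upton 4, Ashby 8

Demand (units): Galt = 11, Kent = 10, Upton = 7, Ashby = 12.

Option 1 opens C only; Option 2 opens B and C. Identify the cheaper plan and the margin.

Option 1: {C}: Galt→C 4·11=44, Kent→C 8·10=80, Upton→C 3·7=21, Ashby→C 13·12=156. Service 301; fixed 29; total 330.
Option 2: {B, C}: Galt→C 4·11=44, Kent→B 7·10=70, Upton→C 3·7=21, Ashby→C 13·12=156. Service 291; fixed 68; total 359.
Difference: |330 − 359| = 29.

Option 1 is cheaper by 29.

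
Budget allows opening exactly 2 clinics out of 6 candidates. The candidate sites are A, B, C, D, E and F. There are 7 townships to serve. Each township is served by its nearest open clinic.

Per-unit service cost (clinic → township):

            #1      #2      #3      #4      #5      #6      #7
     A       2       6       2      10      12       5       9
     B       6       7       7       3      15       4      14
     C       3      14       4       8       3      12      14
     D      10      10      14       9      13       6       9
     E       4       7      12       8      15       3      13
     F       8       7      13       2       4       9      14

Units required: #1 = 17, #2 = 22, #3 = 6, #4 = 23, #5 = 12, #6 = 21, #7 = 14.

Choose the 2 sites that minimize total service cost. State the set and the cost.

With exactly 2 open, each township uses its cheapest among the chosen.
{A, F}: #1→A 2·17=34, #2→A 6·22=132, #3→A 2·6=12, #4→F 2·23=46, #5→F 4·12=48, #6→A 5·21=105, #7→A 9·14=126. Service cost 503.
{A, B}: service cost 601
{B, C}: service cost 614
Among all 15 size-2 choices, {A, F} is lowest.

Choose A and F; total service cost 503.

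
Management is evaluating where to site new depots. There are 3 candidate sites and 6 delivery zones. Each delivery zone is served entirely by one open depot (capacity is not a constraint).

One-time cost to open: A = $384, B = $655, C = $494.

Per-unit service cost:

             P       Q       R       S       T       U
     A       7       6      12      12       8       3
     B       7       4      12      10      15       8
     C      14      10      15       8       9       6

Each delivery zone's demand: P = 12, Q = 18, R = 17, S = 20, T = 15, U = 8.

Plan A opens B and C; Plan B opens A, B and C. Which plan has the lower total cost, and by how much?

Plan A is cheaper by 345.

Plan A: {B, C}: P→B 7·12=84, Q→B 4·18=72, R→B 12·17=204, S→C 8·20=160, T→C 9·15=135, U→C 6·8=48. Service 703; fixed 1149; total 1852.
Plan B: {A, B, C}: P→A 7·12=84, Q→B 4·18=72, R→A 12·17=204, S→C 8·20=160, T→A 8·15=120, U→A 3·8=24. Service 664; fixed 1533; total 2197.
Difference: |1852 − 2197| = 345.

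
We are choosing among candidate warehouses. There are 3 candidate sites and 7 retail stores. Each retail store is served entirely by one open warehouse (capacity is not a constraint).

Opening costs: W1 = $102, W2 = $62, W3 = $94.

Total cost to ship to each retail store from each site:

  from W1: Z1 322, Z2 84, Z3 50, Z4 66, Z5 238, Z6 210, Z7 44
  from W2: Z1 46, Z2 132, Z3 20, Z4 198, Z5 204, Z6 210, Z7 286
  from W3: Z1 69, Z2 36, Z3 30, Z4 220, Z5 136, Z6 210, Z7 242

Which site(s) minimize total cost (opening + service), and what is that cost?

For any fixed open set, each retail store goes to its cheapest open site; total = fixed + service.
{W1, W3}: Z1→W3 69, Z2→W3 36, Z3→W3 30, Z4→W1 66, Z5→W3 136, Z6→W1 210, Z7→W1 44. Service 591; fixed 196; total 787.
{W1, W2, W3}: Z1→W2 46, Z2→W3 36, Z3→W2 20, Z4→W1 66, Z5→W3 136, Z6→W1 210, Z7→W1 44. Service 558; fixed 258; total 816.
{W1, W2}: service 674 + fixed 164 = 838
{W2}: Z1→W2 46, Z2→W2 132, Z3→W2 20, Z4→W2 198, Z5→W2 204, Z6→W2 210, Z7→W2 286. Service 1096; fixed 62; total 1158.
(All 7 nonempty subsets were checked; W1 and W3 is lowest.)

Open W1 and W3; minimum total cost 787.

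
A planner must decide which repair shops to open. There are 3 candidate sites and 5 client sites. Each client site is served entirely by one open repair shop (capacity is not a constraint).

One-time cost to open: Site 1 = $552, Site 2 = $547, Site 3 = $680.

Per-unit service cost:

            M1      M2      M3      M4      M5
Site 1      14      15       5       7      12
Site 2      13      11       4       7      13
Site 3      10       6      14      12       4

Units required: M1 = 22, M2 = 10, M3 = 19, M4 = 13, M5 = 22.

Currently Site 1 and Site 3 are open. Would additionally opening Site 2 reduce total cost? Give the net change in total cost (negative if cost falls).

Current service cost with {Site 1, Site 3}: 554.
Adding Site 2: each client site re-picks its cheapest; new service cost 535, saving 19.
Extra fixed cost: 547. Net change = 547 − 19 = 528.
(Totals: 1786 → 2314.)

No — net change +528 (cost rises by 528).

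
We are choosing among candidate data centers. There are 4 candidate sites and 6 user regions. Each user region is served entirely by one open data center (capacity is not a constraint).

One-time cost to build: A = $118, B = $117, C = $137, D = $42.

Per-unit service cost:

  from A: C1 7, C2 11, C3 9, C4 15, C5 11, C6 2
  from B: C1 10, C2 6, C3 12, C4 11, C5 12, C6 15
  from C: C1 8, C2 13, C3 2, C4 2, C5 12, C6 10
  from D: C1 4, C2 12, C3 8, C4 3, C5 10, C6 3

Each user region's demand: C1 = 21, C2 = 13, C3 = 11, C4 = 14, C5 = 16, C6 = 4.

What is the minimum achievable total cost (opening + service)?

Minimum total cost: 584

For any fixed open set, each user region goes to its cheapest open site; total = fixed + service.
{D}: C1→D 4·21=84, C2→D 12·13=156, C3→D 8·11=88, C4→D 3·14=42, C5→D 10·16=160, C6→D 3·4=12. Service 542; fixed 42; total 584.
{B, D}: service 464 + fixed 159 = 623
{C, D}: service 462 + fixed 179 = 641
{A, B, C, D}: service 380 + fixed 414 = 794
No other subset beats 584.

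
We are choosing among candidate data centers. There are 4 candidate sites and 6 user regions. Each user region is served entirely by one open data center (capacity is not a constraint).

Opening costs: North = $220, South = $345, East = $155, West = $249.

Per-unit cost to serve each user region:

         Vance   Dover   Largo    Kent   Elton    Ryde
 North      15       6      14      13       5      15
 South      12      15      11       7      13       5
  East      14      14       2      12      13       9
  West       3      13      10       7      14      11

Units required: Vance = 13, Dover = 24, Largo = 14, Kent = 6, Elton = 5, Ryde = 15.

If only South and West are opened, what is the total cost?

Each user region is assigned to its cheapest site among the open ones.
{South, West}: Vance→West 3·13=39, Dover→West 13·24=312, Largo→West 10·14=140, Kent→South 7·6=42, Elton→South 13·5=65, Ryde→South 5·15=75. Service 673; fixed 594; total 1267.

Total cost: 1267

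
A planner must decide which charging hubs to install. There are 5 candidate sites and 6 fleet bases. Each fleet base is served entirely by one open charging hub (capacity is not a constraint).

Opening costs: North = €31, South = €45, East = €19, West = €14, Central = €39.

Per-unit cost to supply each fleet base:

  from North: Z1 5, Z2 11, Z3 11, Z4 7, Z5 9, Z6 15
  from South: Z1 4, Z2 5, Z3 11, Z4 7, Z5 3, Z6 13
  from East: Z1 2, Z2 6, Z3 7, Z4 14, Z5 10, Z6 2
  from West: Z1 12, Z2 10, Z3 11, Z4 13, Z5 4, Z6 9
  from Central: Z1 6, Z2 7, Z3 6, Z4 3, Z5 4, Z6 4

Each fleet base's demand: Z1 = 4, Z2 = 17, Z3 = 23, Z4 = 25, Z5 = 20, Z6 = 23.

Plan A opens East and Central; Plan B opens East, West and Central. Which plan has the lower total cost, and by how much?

Plan A: {East, Central}: Z1→East 2·4=8, Z2→East 6·17=102, Z3→Central 6·23=138, Z4→Central 3·25=75, Z5→Central 4·20=80, Z6→East 2·23=46. Service 449; fixed 58; total 507.
Plan B: {East, West, Central}: Z1→East 2·4=8, Z2→East 6·17=102, Z3→Central 6·23=138, Z4→Central 3·25=75, Z5→West 4·20=80, Z6→East 2·23=46. Service 449; fixed 72; total 521.
Difference: |507 − 521| = 14.

Plan A is cheaper by 14.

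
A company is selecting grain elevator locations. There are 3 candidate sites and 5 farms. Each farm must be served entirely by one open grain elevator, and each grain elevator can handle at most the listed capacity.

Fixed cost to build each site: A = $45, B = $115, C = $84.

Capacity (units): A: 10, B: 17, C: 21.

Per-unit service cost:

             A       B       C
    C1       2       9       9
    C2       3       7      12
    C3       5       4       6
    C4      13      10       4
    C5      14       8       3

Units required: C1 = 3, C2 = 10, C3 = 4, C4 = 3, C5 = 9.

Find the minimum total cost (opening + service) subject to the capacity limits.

Minimum total cost: 249

Open {A, C}: C1→C 9·3=27, C2→A 3·10=30, C3→C 6·4=24, C4→C 4·3=12, C5→C 3·9=27.
Loads: A carries 10/10, C carries 19/21. Service 120; fixed 129; total 249.
Next best feasible plan costs 341.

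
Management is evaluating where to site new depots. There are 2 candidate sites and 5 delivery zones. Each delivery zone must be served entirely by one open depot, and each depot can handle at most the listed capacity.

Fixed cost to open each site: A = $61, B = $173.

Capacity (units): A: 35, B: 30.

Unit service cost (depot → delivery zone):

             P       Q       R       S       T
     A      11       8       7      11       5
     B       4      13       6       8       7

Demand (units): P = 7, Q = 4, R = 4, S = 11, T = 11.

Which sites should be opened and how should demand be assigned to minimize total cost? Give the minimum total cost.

Open {A, B}: P→B 4·7=28, Q→A 8·4=32, R→B 6·4=24, S→B 8·11=88, T→A 5·11=55.
Loads: A carries 15/35, B carries 22/30. Service 227; fixed 234; total 461.
Next best feasible plan costs 465.

Minimum total cost: 461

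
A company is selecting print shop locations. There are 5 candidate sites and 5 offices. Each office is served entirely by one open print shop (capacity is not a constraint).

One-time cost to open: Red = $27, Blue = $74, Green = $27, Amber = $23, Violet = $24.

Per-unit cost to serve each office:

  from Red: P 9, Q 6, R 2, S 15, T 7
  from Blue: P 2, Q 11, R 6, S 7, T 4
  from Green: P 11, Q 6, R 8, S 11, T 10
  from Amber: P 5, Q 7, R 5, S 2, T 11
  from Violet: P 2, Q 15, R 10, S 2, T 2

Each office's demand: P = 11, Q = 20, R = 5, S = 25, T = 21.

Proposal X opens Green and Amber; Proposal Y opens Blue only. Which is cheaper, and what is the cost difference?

Proposal X: {Green, Amber}: P→Amber 5·11=55, Q→Green 6·20=120, R→Amber 5·5=25, S→Amber 2·25=50, T→Green 10·21=210. Service 460; fixed 50; total 510.
Proposal Y: {Blue}: P→Blue 2·11=22, Q→Blue 11·20=220, R→Blue 6·5=30, S→Blue 7·25=175, T→Blue 4·21=84. Service 531; fixed 74; total 605.
Difference: |510 − 605| = 95.

Proposal X is cheaper by 95.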